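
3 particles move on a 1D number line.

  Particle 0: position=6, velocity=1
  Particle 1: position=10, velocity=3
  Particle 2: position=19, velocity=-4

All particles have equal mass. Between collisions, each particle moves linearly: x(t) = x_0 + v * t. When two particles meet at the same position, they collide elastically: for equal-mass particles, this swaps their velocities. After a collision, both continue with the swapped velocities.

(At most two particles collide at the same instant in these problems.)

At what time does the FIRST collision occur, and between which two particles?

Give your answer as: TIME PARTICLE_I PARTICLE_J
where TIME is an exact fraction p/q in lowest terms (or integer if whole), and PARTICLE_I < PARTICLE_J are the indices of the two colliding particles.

Pair (0,1): pos 6,10 vel 1,3 -> not approaching (rel speed -2 <= 0)
Pair (1,2): pos 10,19 vel 3,-4 -> gap=9, closing at 7/unit, collide at t=9/7
Earliest collision: t=9/7 between 1 and 2

Answer: 9/7 1 2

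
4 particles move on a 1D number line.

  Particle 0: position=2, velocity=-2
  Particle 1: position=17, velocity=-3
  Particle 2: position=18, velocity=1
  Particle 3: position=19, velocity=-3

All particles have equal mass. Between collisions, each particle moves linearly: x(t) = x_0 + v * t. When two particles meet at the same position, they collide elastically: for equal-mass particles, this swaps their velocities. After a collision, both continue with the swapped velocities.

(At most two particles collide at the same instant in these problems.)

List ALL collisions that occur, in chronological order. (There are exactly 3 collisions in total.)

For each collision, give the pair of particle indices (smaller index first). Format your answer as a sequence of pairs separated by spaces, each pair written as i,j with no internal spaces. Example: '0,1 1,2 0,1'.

Collision at t=1/4: particles 2 and 3 swap velocities; positions: p0=3/2 p1=65/4 p2=73/4 p3=73/4; velocities now: v0=-2 v1=-3 v2=-3 v3=1
Collision at t=15: particles 0 and 1 swap velocities; positions: p0=-28 p1=-28 p2=-26 p3=33; velocities now: v0=-3 v1=-2 v2=-3 v3=1
Collision at t=17: particles 1 and 2 swap velocities; positions: p0=-34 p1=-32 p2=-32 p3=35; velocities now: v0=-3 v1=-3 v2=-2 v3=1

Answer: 2,3 0,1 1,2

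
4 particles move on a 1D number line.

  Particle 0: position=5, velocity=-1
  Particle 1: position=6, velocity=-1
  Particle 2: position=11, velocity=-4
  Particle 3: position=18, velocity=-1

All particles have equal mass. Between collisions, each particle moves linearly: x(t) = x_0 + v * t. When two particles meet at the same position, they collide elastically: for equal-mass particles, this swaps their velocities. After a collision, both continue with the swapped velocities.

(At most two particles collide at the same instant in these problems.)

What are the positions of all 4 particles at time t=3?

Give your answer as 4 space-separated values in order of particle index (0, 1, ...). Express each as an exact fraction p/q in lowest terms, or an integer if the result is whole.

Answer: -1 2 3 15

Derivation:
Collision at t=5/3: particles 1 and 2 swap velocities; positions: p0=10/3 p1=13/3 p2=13/3 p3=49/3; velocities now: v0=-1 v1=-4 v2=-1 v3=-1
Collision at t=2: particles 0 and 1 swap velocities; positions: p0=3 p1=3 p2=4 p3=16; velocities now: v0=-4 v1=-1 v2=-1 v3=-1
Advance to t=3 (no further collisions before then); velocities: v0=-4 v1=-1 v2=-1 v3=-1; positions = -1 2 3 15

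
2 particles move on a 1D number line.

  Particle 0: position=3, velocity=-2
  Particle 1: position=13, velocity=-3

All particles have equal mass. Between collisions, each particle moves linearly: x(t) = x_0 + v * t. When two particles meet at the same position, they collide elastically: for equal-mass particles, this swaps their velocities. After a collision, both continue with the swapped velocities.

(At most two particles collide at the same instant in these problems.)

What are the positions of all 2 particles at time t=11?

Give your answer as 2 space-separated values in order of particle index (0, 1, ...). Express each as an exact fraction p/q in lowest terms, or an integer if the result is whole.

Collision at t=10: particles 0 and 1 swap velocities; positions: p0=-17 p1=-17; velocities now: v0=-3 v1=-2
Advance to t=11 (no further collisions before then); velocities: v0=-3 v1=-2; positions = -20 -19

Answer: -20 -19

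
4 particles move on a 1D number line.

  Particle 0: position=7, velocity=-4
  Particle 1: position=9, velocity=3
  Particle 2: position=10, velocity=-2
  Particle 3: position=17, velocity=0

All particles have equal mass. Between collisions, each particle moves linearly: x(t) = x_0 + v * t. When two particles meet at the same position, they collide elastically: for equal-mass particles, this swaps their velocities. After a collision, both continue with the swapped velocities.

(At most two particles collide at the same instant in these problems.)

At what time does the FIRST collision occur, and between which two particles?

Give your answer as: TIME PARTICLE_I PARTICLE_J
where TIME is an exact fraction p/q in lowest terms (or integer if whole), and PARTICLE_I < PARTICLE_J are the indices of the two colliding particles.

Answer: 1/5 1 2

Derivation:
Pair (0,1): pos 7,9 vel -4,3 -> not approaching (rel speed -7 <= 0)
Pair (1,2): pos 9,10 vel 3,-2 -> gap=1, closing at 5/unit, collide at t=1/5
Pair (2,3): pos 10,17 vel -2,0 -> not approaching (rel speed -2 <= 0)
Earliest collision: t=1/5 between 1 and 2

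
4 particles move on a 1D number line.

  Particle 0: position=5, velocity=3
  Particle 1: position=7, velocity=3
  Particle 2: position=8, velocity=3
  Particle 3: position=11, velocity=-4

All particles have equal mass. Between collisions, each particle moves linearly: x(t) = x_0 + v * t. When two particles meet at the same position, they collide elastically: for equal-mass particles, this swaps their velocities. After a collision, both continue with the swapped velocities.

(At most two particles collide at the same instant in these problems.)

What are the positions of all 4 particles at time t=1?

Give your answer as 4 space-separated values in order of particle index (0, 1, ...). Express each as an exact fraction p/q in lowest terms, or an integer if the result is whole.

Answer: 7 8 10 11

Derivation:
Collision at t=3/7: particles 2 and 3 swap velocities; positions: p0=44/7 p1=58/7 p2=65/7 p3=65/7; velocities now: v0=3 v1=3 v2=-4 v3=3
Collision at t=4/7: particles 1 and 2 swap velocities; positions: p0=47/7 p1=61/7 p2=61/7 p3=68/7; velocities now: v0=3 v1=-4 v2=3 v3=3
Collision at t=6/7: particles 0 and 1 swap velocities; positions: p0=53/7 p1=53/7 p2=67/7 p3=74/7; velocities now: v0=-4 v1=3 v2=3 v3=3
Advance to t=1 (no further collisions before then); velocities: v0=-4 v1=3 v2=3 v3=3; positions = 7 8 10 11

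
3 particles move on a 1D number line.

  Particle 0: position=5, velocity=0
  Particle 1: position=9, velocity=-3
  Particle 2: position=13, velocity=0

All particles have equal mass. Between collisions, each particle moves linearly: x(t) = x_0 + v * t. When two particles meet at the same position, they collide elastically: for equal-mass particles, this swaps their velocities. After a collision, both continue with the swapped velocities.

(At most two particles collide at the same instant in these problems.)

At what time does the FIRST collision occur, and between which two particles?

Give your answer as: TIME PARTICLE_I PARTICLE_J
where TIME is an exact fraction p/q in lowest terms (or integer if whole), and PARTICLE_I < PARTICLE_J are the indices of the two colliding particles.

Pair (0,1): pos 5,9 vel 0,-3 -> gap=4, closing at 3/unit, collide at t=4/3
Pair (1,2): pos 9,13 vel -3,0 -> not approaching (rel speed -3 <= 0)
Earliest collision: t=4/3 between 0 and 1

Answer: 4/3 0 1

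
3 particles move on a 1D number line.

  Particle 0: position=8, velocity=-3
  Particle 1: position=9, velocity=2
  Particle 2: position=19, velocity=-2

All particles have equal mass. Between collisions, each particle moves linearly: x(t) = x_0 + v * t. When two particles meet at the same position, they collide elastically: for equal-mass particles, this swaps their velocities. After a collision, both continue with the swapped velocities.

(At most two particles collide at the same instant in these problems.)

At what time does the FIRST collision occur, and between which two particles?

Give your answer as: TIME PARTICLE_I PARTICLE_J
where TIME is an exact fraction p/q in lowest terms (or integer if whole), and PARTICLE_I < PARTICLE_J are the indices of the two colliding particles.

Answer: 5/2 1 2

Derivation:
Pair (0,1): pos 8,9 vel -3,2 -> not approaching (rel speed -5 <= 0)
Pair (1,2): pos 9,19 vel 2,-2 -> gap=10, closing at 4/unit, collide at t=5/2
Earliest collision: t=5/2 between 1 and 2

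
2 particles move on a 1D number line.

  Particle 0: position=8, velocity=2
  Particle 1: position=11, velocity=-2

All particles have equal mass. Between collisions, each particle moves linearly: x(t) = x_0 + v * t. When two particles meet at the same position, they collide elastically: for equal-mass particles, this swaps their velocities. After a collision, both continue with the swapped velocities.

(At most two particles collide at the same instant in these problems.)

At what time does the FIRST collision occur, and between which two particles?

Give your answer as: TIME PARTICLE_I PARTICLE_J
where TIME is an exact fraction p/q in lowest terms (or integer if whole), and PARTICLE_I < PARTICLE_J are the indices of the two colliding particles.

Pair (0,1): pos 8,11 vel 2,-2 -> gap=3, closing at 4/unit, collide at t=3/4
Earliest collision: t=3/4 between 0 and 1

Answer: 3/4 0 1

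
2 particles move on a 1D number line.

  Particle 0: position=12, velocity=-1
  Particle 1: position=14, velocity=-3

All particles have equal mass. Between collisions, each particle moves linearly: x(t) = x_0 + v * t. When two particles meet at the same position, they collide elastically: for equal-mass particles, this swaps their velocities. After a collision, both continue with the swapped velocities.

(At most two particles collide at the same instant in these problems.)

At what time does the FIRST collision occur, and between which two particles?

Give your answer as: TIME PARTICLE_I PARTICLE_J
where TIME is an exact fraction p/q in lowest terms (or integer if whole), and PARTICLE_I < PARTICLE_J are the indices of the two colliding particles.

Pair (0,1): pos 12,14 vel -1,-3 -> gap=2, closing at 2/unit, collide at t=1
Earliest collision: t=1 between 0 and 1

Answer: 1 0 1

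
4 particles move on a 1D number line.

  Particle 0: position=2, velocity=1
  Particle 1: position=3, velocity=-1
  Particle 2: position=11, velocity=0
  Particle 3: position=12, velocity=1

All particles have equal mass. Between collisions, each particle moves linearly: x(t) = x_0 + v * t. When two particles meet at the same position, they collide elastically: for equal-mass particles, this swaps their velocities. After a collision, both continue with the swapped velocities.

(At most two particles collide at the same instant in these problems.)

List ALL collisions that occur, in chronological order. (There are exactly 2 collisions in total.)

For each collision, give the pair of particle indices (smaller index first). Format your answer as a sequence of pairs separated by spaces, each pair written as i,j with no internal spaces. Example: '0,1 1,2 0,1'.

Answer: 0,1 1,2

Derivation:
Collision at t=1/2: particles 0 and 1 swap velocities; positions: p0=5/2 p1=5/2 p2=11 p3=25/2; velocities now: v0=-1 v1=1 v2=0 v3=1
Collision at t=9: particles 1 and 2 swap velocities; positions: p0=-6 p1=11 p2=11 p3=21; velocities now: v0=-1 v1=0 v2=1 v3=1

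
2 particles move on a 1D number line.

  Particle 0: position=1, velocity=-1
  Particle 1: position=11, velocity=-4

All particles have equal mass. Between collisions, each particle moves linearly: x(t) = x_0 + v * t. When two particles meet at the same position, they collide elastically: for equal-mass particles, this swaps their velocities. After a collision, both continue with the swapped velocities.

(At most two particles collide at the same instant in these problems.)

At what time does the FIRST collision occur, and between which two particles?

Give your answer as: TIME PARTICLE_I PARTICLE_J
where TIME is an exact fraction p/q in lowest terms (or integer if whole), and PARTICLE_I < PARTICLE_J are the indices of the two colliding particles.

Answer: 10/3 0 1

Derivation:
Pair (0,1): pos 1,11 vel -1,-4 -> gap=10, closing at 3/unit, collide at t=10/3
Earliest collision: t=10/3 between 0 and 1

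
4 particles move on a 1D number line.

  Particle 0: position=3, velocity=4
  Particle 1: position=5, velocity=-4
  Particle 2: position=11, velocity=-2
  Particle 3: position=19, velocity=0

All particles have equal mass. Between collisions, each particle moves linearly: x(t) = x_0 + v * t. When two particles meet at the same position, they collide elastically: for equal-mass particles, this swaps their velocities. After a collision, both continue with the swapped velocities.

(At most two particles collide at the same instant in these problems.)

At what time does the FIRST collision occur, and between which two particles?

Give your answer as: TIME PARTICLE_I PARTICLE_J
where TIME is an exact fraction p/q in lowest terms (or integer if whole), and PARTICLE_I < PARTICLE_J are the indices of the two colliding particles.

Pair (0,1): pos 3,5 vel 4,-4 -> gap=2, closing at 8/unit, collide at t=1/4
Pair (1,2): pos 5,11 vel -4,-2 -> not approaching (rel speed -2 <= 0)
Pair (2,3): pos 11,19 vel -2,0 -> not approaching (rel speed -2 <= 0)
Earliest collision: t=1/4 between 0 and 1

Answer: 1/4 0 1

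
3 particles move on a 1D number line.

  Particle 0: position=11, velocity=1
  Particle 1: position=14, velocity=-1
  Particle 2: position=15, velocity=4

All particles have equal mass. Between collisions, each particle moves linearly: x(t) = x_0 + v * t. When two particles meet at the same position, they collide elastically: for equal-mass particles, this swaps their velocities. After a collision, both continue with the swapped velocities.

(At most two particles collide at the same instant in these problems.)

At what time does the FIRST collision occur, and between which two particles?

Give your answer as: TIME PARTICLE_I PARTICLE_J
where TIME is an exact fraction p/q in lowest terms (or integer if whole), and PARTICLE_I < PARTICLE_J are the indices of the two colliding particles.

Pair (0,1): pos 11,14 vel 1,-1 -> gap=3, closing at 2/unit, collide at t=3/2
Pair (1,2): pos 14,15 vel -1,4 -> not approaching (rel speed -5 <= 0)
Earliest collision: t=3/2 between 0 and 1

Answer: 3/2 0 1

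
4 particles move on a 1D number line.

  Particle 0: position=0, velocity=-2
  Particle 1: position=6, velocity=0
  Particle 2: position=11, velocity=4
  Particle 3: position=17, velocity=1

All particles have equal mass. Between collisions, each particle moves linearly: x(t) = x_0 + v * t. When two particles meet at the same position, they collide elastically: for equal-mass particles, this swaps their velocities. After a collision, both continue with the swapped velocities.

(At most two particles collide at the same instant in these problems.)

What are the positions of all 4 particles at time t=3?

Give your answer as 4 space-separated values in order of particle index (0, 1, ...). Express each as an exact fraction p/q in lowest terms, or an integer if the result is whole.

Answer: -6 6 20 23

Derivation:
Collision at t=2: particles 2 and 3 swap velocities; positions: p0=-4 p1=6 p2=19 p3=19; velocities now: v0=-2 v1=0 v2=1 v3=4
Advance to t=3 (no further collisions before then); velocities: v0=-2 v1=0 v2=1 v3=4; positions = -6 6 20 23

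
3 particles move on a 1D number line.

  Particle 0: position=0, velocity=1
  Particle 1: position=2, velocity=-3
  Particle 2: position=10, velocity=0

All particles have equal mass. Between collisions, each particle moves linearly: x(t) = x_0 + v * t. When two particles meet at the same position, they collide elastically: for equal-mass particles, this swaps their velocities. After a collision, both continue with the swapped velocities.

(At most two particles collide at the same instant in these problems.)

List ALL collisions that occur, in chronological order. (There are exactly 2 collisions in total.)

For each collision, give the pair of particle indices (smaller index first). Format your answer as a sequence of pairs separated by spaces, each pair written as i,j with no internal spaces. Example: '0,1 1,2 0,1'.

Collision at t=1/2: particles 0 and 1 swap velocities; positions: p0=1/2 p1=1/2 p2=10; velocities now: v0=-3 v1=1 v2=0
Collision at t=10: particles 1 and 2 swap velocities; positions: p0=-28 p1=10 p2=10; velocities now: v0=-3 v1=0 v2=1

Answer: 0,1 1,2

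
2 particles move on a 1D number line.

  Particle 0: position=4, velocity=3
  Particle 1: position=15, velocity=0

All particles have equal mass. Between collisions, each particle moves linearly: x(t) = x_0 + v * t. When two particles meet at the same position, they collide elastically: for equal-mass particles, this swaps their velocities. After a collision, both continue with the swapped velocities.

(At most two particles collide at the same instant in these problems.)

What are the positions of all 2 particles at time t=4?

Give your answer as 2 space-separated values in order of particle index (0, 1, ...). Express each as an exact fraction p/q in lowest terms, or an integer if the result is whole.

Answer: 15 16

Derivation:
Collision at t=11/3: particles 0 and 1 swap velocities; positions: p0=15 p1=15; velocities now: v0=0 v1=3
Advance to t=4 (no further collisions before then); velocities: v0=0 v1=3; positions = 15 16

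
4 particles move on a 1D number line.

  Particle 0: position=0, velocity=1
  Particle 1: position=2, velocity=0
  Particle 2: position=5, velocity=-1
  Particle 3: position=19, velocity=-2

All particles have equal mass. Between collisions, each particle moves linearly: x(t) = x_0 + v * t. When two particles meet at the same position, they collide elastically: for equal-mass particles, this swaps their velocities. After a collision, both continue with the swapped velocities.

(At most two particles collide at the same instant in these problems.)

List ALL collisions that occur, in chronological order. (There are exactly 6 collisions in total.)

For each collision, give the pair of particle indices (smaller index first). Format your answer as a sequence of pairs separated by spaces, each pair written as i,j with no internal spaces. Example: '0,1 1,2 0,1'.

Collision at t=2: particles 0 and 1 swap velocities; positions: p0=2 p1=2 p2=3 p3=15; velocities now: v0=0 v1=1 v2=-1 v3=-2
Collision at t=5/2: particles 1 and 2 swap velocities; positions: p0=2 p1=5/2 p2=5/2 p3=14; velocities now: v0=0 v1=-1 v2=1 v3=-2
Collision at t=3: particles 0 and 1 swap velocities; positions: p0=2 p1=2 p2=3 p3=13; velocities now: v0=-1 v1=0 v2=1 v3=-2
Collision at t=19/3: particles 2 and 3 swap velocities; positions: p0=-4/3 p1=2 p2=19/3 p3=19/3; velocities now: v0=-1 v1=0 v2=-2 v3=1
Collision at t=17/2: particles 1 and 2 swap velocities; positions: p0=-7/2 p1=2 p2=2 p3=17/2; velocities now: v0=-1 v1=-2 v2=0 v3=1
Collision at t=14: particles 0 and 1 swap velocities; positions: p0=-9 p1=-9 p2=2 p3=14; velocities now: v0=-2 v1=-1 v2=0 v3=1

Answer: 0,1 1,2 0,1 2,3 1,2 0,1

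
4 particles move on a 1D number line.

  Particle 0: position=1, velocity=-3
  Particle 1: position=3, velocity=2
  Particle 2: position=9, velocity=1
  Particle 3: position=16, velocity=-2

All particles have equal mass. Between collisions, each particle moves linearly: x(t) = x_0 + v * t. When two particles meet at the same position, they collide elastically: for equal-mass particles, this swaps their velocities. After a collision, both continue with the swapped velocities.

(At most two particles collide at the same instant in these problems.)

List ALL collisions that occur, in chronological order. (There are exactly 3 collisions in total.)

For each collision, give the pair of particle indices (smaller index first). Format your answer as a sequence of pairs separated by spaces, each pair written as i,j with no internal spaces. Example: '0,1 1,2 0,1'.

Answer: 2,3 1,2 2,3

Derivation:
Collision at t=7/3: particles 2 and 3 swap velocities; positions: p0=-6 p1=23/3 p2=34/3 p3=34/3; velocities now: v0=-3 v1=2 v2=-2 v3=1
Collision at t=13/4: particles 1 and 2 swap velocities; positions: p0=-35/4 p1=19/2 p2=19/2 p3=49/4; velocities now: v0=-3 v1=-2 v2=2 v3=1
Collision at t=6: particles 2 and 3 swap velocities; positions: p0=-17 p1=4 p2=15 p3=15; velocities now: v0=-3 v1=-2 v2=1 v3=2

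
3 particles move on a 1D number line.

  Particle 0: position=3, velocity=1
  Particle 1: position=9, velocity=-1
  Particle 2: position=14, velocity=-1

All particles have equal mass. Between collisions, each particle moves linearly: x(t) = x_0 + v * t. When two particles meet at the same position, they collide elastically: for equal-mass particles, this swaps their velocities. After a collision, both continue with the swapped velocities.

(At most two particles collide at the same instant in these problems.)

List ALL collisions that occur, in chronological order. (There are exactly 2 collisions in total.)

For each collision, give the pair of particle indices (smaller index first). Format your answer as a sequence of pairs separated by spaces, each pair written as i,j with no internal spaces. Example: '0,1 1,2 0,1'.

Collision at t=3: particles 0 and 1 swap velocities; positions: p0=6 p1=6 p2=11; velocities now: v0=-1 v1=1 v2=-1
Collision at t=11/2: particles 1 and 2 swap velocities; positions: p0=7/2 p1=17/2 p2=17/2; velocities now: v0=-1 v1=-1 v2=1

Answer: 0,1 1,2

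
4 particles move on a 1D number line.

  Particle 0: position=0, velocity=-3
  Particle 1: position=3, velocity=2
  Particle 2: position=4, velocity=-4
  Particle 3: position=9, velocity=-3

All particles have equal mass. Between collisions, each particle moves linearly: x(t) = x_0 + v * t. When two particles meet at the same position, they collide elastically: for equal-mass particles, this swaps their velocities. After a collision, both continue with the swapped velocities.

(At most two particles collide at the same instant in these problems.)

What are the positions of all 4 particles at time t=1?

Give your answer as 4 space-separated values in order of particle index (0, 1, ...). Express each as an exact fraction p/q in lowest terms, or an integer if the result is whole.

Collision at t=1/6: particles 1 and 2 swap velocities; positions: p0=-1/2 p1=10/3 p2=10/3 p3=17/2; velocities now: v0=-3 v1=-4 v2=2 v3=-3
Advance to t=1 (no further collisions before then); velocities: v0=-3 v1=-4 v2=2 v3=-3; positions = -3 0 5 6

Answer: -3 0 5 6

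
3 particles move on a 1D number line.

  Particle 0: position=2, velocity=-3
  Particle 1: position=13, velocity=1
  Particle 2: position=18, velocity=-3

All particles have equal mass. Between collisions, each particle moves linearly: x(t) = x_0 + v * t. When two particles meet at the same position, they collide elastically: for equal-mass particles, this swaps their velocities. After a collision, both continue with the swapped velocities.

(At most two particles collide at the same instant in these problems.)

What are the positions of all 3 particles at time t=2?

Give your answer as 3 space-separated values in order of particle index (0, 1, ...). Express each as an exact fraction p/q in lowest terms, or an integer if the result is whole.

Collision at t=5/4: particles 1 and 2 swap velocities; positions: p0=-7/4 p1=57/4 p2=57/4; velocities now: v0=-3 v1=-3 v2=1
Advance to t=2 (no further collisions before then); velocities: v0=-3 v1=-3 v2=1; positions = -4 12 15

Answer: -4 12 15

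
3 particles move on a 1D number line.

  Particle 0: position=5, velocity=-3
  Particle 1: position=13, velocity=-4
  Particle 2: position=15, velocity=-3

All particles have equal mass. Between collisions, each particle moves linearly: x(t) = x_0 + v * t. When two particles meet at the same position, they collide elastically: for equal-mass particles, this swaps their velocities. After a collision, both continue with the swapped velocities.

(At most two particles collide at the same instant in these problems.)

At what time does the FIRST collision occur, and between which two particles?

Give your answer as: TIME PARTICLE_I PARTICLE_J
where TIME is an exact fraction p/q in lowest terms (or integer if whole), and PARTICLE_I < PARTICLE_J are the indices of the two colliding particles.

Answer: 8 0 1

Derivation:
Pair (0,1): pos 5,13 vel -3,-4 -> gap=8, closing at 1/unit, collide at t=8
Pair (1,2): pos 13,15 vel -4,-3 -> not approaching (rel speed -1 <= 0)
Earliest collision: t=8 between 0 and 1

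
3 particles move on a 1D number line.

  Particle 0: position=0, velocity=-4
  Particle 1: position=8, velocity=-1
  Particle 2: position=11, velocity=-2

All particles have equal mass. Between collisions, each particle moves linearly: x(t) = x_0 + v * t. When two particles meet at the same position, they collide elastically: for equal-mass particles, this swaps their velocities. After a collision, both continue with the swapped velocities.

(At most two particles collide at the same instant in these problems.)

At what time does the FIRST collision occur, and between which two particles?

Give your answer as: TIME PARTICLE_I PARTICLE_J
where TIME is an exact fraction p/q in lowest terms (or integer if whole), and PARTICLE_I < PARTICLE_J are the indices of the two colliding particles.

Pair (0,1): pos 0,8 vel -4,-1 -> not approaching (rel speed -3 <= 0)
Pair (1,2): pos 8,11 vel -1,-2 -> gap=3, closing at 1/unit, collide at t=3
Earliest collision: t=3 between 1 and 2

Answer: 3 1 2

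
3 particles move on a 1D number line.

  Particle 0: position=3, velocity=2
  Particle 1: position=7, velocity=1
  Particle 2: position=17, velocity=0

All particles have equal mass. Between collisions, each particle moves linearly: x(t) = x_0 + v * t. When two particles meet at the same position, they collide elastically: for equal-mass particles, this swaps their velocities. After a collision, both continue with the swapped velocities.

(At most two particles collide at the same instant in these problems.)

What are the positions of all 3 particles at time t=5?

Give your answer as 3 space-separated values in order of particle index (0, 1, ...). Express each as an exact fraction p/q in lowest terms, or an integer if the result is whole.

Answer: 12 13 17

Derivation:
Collision at t=4: particles 0 and 1 swap velocities; positions: p0=11 p1=11 p2=17; velocities now: v0=1 v1=2 v2=0
Advance to t=5 (no further collisions before then); velocities: v0=1 v1=2 v2=0; positions = 12 13 17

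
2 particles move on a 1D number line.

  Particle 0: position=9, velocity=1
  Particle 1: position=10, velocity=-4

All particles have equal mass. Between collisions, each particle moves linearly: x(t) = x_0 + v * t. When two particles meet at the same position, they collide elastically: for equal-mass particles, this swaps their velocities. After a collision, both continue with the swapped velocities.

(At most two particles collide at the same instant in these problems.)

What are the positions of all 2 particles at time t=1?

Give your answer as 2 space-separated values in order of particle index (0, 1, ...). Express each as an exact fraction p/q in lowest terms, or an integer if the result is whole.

Collision at t=1/5: particles 0 and 1 swap velocities; positions: p0=46/5 p1=46/5; velocities now: v0=-4 v1=1
Advance to t=1 (no further collisions before then); velocities: v0=-4 v1=1; positions = 6 10

Answer: 6 10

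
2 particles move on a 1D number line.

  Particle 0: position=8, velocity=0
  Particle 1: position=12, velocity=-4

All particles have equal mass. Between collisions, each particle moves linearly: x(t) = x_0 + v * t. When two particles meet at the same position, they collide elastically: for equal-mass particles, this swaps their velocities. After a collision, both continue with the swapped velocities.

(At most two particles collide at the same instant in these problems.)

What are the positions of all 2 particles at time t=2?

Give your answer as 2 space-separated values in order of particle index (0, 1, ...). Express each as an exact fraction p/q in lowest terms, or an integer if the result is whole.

Collision at t=1: particles 0 and 1 swap velocities; positions: p0=8 p1=8; velocities now: v0=-4 v1=0
Advance to t=2 (no further collisions before then); velocities: v0=-4 v1=0; positions = 4 8

Answer: 4 8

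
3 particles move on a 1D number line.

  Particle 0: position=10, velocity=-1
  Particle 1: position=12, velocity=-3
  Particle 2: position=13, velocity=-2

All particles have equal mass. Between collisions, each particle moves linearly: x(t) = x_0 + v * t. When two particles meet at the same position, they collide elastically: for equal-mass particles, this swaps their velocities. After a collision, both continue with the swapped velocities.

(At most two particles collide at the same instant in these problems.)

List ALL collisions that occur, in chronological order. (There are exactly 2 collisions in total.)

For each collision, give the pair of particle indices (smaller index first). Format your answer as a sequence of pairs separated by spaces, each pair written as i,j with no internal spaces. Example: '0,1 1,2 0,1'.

Collision at t=1: particles 0 and 1 swap velocities; positions: p0=9 p1=9 p2=11; velocities now: v0=-3 v1=-1 v2=-2
Collision at t=3: particles 1 and 2 swap velocities; positions: p0=3 p1=7 p2=7; velocities now: v0=-3 v1=-2 v2=-1

Answer: 0,1 1,2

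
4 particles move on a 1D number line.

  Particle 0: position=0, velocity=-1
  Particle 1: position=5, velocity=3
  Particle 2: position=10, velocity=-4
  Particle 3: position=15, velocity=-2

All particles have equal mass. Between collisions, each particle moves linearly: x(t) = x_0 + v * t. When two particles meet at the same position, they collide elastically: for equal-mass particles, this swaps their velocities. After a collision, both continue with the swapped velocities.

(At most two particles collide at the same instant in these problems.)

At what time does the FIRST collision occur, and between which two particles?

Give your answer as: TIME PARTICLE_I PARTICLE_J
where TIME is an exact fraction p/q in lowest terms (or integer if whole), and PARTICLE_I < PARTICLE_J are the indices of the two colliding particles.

Answer: 5/7 1 2

Derivation:
Pair (0,1): pos 0,5 vel -1,3 -> not approaching (rel speed -4 <= 0)
Pair (1,2): pos 5,10 vel 3,-4 -> gap=5, closing at 7/unit, collide at t=5/7
Pair (2,3): pos 10,15 vel -4,-2 -> not approaching (rel speed -2 <= 0)
Earliest collision: t=5/7 between 1 and 2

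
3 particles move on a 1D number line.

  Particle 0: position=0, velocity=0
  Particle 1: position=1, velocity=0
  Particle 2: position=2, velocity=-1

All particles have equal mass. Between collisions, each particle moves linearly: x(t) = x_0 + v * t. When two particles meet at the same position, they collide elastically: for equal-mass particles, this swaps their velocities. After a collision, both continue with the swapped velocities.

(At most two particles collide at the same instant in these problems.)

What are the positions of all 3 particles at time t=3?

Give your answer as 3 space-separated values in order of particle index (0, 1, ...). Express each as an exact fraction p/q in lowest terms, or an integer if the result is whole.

Answer: -1 0 1

Derivation:
Collision at t=1: particles 1 and 2 swap velocities; positions: p0=0 p1=1 p2=1; velocities now: v0=0 v1=-1 v2=0
Collision at t=2: particles 0 and 1 swap velocities; positions: p0=0 p1=0 p2=1; velocities now: v0=-1 v1=0 v2=0
Advance to t=3 (no further collisions before then); velocities: v0=-1 v1=0 v2=0; positions = -1 0 1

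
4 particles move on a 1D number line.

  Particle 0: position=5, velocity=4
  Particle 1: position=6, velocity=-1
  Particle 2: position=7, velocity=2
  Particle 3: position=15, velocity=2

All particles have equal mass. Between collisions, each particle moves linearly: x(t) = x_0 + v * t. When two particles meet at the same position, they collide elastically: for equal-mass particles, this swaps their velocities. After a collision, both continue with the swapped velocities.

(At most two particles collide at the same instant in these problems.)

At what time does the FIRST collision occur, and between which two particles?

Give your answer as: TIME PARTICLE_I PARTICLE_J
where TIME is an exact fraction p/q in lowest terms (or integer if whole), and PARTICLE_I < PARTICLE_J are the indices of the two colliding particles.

Answer: 1/5 0 1

Derivation:
Pair (0,1): pos 5,6 vel 4,-1 -> gap=1, closing at 5/unit, collide at t=1/5
Pair (1,2): pos 6,7 vel -1,2 -> not approaching (rel speed -3 <= 0)
Pair (2,3): pos 7,15 vel 2,2 -> not approaching (rel speed 0 <= 0)
Earliest collision: t=1/5 between 0 and 1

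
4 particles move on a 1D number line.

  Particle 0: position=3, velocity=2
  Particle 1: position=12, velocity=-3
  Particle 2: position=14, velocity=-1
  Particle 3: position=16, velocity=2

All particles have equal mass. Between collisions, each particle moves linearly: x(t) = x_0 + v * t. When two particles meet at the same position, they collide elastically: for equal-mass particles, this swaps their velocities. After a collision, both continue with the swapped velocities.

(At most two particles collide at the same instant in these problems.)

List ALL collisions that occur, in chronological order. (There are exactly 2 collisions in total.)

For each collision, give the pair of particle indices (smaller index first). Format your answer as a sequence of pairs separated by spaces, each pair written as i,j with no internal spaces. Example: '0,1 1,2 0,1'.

Answer: 0,1 1,2

Derivation:
Collision at t=9/5: particles 0 and 1 swap velocities; positions: p0=33/5 p1=33/5 p2=61/5 p3=98/5; velocities now: v0=-3 v1=2 v2=-1 v3=2
Collision at t=11/3: particles 1 and 2 swap velocities; positions: p0=1 p1=31/3 p2=31/3 p3=70/3; velocities now: v0=-3 v1=-1 v2=2 v3=2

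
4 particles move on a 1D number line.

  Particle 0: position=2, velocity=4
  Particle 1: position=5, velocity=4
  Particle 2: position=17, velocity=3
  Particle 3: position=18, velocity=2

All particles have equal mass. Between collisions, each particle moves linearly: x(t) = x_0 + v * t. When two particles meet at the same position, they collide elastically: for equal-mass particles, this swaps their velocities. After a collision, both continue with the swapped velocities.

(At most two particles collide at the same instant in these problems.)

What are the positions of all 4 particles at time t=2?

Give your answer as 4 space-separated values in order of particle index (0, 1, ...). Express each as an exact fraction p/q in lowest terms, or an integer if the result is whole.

Answer: 10 13 22 23

Derivation:
Collision at t=1: particles 2 and 3 swap velocities; positions: p0=6 p1=9 p2=20 p3=20; velocities now: v0=4 v1=4 v2=2 v3=3
Advance to t=2 (no further collisions before then); velocities: v0=4 v1=4 v2=2 v3=3; positions = 10 13 22 23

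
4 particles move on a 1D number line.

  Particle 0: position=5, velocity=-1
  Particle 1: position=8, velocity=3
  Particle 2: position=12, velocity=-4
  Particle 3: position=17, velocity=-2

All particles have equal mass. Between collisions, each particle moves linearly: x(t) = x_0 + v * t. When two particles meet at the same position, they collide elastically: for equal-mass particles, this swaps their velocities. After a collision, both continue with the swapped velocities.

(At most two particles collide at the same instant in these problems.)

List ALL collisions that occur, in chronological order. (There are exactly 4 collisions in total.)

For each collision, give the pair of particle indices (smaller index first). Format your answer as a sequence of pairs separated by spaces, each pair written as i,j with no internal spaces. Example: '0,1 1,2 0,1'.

Answer: 1,2 2,3 0,1 1,2

Derivation:
Collision at t=4/7: particles 1 and 2 swap velocities; positions: p0=31/7 p1=68/7 p2=68/7 p3=111/7; velocities now: v0=-1 v1=-4 v2=3 v3=-2
Collision at t=9/5: particles 2 and 3 swap velocities; positions: p0=16/5 p1=24/5 p2=67/5 p3=67/5; velocities now: v0=-1 v1=-4 v2=-2 v3=3
Collision at t=7/3: particles 0 and 1 swap velocities; positions: p0=8/3 p1=8/3 p2=37/3 p3=15; velocities now: v0=-4 v1=-1 v2=-2 v3=3
Collision at t=12: particles 1 and 2 swap velocities; positions: p0=-36 p1=-7 p2=-7 p3=44; velocities now: v0=-4 v1=-2 v2=-1 v3=3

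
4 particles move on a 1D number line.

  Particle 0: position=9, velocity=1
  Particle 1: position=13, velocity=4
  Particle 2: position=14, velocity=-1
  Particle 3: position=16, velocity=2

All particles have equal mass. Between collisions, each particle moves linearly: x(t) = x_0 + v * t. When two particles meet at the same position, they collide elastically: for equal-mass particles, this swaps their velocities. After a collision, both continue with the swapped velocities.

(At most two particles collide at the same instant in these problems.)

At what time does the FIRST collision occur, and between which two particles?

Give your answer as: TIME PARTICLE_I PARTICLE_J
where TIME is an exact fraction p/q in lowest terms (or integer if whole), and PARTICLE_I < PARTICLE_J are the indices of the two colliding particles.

Answer: 1/5 1 2

Derivation:
Pair (0,1): pos 9,13 vel 1,4 -> not approaching (rel speed -3 <= 0)
Pair (1,2): pos 13,14 vel 4,-1 -> gap=1, closing at 5/unit, collide at t=1/5
Pair (2,3): pos 14,16 vel -1,2 -> not approaching (rel speed -3 <= 0)
Earliest collision: t=1/5 between 1 and 2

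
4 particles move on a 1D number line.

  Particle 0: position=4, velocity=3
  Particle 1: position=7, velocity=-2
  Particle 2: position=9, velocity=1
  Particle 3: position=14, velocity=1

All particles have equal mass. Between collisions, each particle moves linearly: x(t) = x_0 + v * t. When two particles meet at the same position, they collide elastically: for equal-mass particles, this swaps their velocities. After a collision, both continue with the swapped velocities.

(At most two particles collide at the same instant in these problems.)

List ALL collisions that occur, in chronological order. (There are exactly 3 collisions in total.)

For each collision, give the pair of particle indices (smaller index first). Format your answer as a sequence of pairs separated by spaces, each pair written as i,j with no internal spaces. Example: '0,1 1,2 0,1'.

Collision at t=3/5: particles 0 and 1 swap velocities; positions: p0=29/5 p1=29/5 p2=48/5 p3=73/5; velocities now: v0=-2 v1=3 v2=1 v3=1
Collision at t=5/2: particles 1 and 2 swap velocities; positions: p0=2 p1=23/2 p2=23/2 p3=33/2; velocities now: v0=-2 v1=1 v2=3 v3=1
Collision at t=5: particles 2 and 3 swap velocities; positions: p0=-3 p1=14 p2=19 p3=19; velocities now: v0=-2 v1=1 v2=1 v3=3

Answer: 0,1 1,2 2,3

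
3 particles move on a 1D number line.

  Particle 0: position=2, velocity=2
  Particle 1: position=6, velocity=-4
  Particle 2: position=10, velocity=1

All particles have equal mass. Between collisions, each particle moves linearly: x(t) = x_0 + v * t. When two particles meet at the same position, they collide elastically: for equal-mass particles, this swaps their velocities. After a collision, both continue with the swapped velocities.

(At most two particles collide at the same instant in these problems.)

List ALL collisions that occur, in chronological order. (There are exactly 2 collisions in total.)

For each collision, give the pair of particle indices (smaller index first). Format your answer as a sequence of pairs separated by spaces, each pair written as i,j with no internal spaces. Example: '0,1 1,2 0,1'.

Collision at t=2/3: particles 0 and 1 swap velocities; positions: p0=10/3 p1=10/3 p2=32/3; velocities now: v0=-4 v1=2 v2=1
Collision at t=8: particles 1 and 2 swap velocities; positions: p0=-26 p1=18 p2=18; velocities now: v0=-4 v1=1 v2=2

Answer: 0,1 1,2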